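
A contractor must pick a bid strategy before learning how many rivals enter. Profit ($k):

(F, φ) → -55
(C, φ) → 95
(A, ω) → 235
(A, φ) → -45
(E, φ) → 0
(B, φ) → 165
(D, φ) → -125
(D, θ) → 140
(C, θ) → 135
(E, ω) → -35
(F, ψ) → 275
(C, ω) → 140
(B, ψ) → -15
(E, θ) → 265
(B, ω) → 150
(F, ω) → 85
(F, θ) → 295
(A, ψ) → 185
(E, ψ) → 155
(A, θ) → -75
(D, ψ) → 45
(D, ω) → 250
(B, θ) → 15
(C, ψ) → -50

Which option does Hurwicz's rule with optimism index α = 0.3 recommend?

E

A: 0.3·235 + 0.7·(-75) = 18
B: 0.3·165 + 0.7·(-15) = 39
C: 0.3·140 + 0.7·(-50) = 7
D: 0.3·250 + 0.7·(-125) = -12.5
E: 0.3·265 + 0.7·(-35) = 55
F: 0.3·295 + 0.7·(-55) = 50
Highest Hurwicz score = 55 → E.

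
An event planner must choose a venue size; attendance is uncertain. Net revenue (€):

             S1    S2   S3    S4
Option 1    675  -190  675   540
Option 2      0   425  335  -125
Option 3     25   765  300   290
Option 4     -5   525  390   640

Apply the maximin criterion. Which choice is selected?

Row minima: Option 1=-190, Option 2=-125, Option 3=25, Option 4=-5
Best worst-case = 25 → Option 3.

Option 3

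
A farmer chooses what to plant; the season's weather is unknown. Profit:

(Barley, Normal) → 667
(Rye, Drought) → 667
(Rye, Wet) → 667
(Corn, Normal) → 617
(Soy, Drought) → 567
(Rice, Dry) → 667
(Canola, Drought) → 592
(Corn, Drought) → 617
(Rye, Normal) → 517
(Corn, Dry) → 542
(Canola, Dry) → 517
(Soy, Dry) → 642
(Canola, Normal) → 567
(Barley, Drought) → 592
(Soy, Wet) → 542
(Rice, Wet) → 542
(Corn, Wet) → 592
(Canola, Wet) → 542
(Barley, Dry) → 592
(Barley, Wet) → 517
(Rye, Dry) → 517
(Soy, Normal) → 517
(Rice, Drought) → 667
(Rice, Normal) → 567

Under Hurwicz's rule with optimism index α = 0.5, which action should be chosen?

Rice: 0.5·667 + 0.5·542 = 604.5
Canola: 0.5·592 + 0.5·517 = 554.5
Corn: 0.5·617 + 0.5·542 = 579.5
Barley: 0.5·667 + 0.5·517 = 592
Soy: 0.5·642 + 0.5·517 = 579.5
Rye: 0.5·667 + 0.5·517 = 592
Highest Hurwicz score = 604.5 → Rice.

Rice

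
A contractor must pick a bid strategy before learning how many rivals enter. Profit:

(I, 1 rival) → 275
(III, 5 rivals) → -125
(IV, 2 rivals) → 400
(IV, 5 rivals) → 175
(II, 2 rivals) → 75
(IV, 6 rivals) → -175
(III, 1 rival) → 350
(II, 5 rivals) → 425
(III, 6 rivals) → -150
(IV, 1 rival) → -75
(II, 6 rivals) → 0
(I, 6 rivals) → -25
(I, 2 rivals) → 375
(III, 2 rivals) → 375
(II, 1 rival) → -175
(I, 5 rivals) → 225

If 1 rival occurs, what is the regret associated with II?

525

Best payoff under 1 rival is 350.
Regret = 350 − (-175) = 525.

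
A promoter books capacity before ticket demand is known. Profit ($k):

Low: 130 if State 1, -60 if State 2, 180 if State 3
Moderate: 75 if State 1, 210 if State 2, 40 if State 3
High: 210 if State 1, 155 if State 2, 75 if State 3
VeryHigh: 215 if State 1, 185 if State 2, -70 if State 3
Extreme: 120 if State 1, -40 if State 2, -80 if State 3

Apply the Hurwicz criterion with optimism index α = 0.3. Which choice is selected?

High

Low: 0.3·180 + 0.7·(-60) = 12
Moderate: 0.3·210 + 0.7·40 = 91
High: 0.3·210 + 0.7·75 = 115.5
VeryHigh: 0.3·215 + 0.7·(-70) = 15.5
Extreme: 0.3·120 + 0.7·(-80) = -20
Highest Hurwicz score = 115.5 → High.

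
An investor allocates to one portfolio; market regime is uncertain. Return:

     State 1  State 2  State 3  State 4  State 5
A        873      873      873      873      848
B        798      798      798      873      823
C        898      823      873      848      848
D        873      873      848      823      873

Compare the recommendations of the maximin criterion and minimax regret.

maximin → A; minimax regret → A (agree)

Row minima: A=848, B=798, C=823, D=823
Best worst-case = 848 → A.
Column bests: State 1=898, State 2=873, State 3=873, State 4=873, State 5=873.
A regrets: 25, 0, 0, 0, 25 → max 25
B regrets: 100, 75, 75, 0, 50 → max 100
C regrets: 0, 50, 0, 25, 25 → max 50
D regrets: 25, 0, 25, 50, 0 → max 50
Smallest max regret = 25 → A.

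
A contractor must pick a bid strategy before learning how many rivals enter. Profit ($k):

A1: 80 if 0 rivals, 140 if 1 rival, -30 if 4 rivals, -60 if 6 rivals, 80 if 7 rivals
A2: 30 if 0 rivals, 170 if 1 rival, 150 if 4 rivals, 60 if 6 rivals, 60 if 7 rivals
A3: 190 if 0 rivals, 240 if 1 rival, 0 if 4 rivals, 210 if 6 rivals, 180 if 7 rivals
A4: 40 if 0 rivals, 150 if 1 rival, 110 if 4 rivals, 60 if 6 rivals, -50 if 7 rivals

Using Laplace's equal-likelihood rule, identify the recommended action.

A3

Row averages: A1=42, A2=94, A3=164, A4=62
Highest average = 164 → A3.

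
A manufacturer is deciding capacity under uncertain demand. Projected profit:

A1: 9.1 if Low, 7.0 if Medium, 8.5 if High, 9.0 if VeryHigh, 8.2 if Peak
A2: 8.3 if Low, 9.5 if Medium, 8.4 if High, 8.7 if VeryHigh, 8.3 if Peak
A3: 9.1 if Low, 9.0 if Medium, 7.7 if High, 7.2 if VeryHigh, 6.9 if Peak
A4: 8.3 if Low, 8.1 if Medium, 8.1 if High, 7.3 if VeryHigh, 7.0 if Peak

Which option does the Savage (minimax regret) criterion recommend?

Column bests: Low=9.1, Medium=9.5, High=8.5, VeryHigh=9.0, Peak=8.3.
A1 regrets: 0.0, 2.5, 0.0, 0.0, 0.1 → max 2.5
A2 regrets: 0.8, 0.0, 0.1, 0.3, 0.0 → max 0.8
A3 regrets: 0.0, 0.5, 0.8, 1.8, 1.4 → max 1.8
A4 regrets: 0.8, 1.4, 0.4, 1.7, 1.3 → max 1.7
Smallest max regret = 0.8 → A2.

A2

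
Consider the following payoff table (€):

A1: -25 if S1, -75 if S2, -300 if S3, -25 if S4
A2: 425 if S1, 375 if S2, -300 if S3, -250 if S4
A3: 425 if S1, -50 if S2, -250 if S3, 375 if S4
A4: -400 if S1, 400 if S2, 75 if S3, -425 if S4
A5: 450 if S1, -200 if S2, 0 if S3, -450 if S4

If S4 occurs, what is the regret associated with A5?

825

Best payoff under S4 is 375.
Regret = 375 − (-450) = 825.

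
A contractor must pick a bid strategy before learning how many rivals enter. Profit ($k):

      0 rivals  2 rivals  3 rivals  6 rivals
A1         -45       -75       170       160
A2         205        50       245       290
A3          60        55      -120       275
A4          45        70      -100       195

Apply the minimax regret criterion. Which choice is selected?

Column bests: 0 rivals=205, 2 rivals=70, 3 rivals=245, 6 rivals=290.
A1 regrets: 250, 145, 75, 130 → max 250
A2 regrets: 0, 20, 0, 0 → max 20
A3 regrets: 145, 15, 365, 15 → max 365
A4 regrets: 160, 0, 345, 95 → max 345
Smallest max regret = 20 → A2.

A2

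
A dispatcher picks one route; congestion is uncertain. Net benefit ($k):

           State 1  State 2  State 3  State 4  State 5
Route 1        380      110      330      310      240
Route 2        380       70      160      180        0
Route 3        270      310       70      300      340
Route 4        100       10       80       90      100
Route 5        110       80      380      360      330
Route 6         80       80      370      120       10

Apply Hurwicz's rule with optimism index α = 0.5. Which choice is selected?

Route 1

Route 1: 0.5·380 + 0.5·110 = 245
Route 2: 0.5·380 + 0.5·0 = 190
Route 3: 0.5·340 + 0.5·70 = 205
Route 4: 0.5·100 + 0.5·10 = 55
Route 5: 0.5·380 + 0.5·80 = 230
Route 6: 0.5·370 + 0.5·10 = 190
Highest Hurwicz score = 245 → Route 1.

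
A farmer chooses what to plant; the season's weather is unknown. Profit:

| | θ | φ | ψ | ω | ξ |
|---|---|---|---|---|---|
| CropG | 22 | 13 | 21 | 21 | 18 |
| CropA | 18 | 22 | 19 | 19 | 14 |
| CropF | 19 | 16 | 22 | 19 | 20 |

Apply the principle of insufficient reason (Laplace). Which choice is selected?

Row averages: CropG=19, CropA=18.4, CropF=19.2
Highest average = 19.2 → CropF.

CropF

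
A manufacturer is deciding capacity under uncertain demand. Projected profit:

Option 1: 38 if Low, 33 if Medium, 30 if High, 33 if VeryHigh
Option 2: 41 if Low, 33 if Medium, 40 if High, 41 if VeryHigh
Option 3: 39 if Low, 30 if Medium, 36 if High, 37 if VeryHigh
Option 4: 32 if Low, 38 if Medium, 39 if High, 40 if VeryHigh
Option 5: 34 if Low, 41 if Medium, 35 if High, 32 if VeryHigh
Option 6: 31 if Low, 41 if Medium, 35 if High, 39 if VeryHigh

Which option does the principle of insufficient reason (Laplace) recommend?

Option 2

Row averages: Option 1=33.5, Option 2=38.75, Option 3=35.5, Option 4=37.25, Option 5=35.5, Option 6=36.5
Highest average = 38.75 → Option 2.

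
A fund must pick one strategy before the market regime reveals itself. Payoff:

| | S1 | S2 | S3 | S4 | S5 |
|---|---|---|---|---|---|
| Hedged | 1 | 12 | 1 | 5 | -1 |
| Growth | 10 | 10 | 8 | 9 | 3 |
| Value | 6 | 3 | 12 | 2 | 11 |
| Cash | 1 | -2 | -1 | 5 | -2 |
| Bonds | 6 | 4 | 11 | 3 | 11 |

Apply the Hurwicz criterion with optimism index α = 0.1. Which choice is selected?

Bonds

Hedged: 0.1·12 + 0.9·(-1) = 0.3
Growth: 0.1·10 + 0.9·3 = 3.7
Value: 0.1·12 + 0.9·2 = 3
Cash: 0.1·5 + 0.9·(-2) = -1.3
Bonds: 0.1·11 + 0.9·3 = 3.8
Highest Hurwicz score = 3.8 → Bonds.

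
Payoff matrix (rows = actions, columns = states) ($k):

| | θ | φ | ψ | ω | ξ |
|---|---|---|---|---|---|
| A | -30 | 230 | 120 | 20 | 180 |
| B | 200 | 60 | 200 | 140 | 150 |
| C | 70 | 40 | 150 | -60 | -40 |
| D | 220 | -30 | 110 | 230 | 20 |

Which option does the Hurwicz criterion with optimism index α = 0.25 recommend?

B

A: 0.25·230 + 0.75·(-30) = 35
B: 0.25·200 + 0.75·60 = 95
C: 0.25·150 + 0.75·(-60) = -7.5
D: 0.25·230 + 0.75·(-30) = 35
Highest Hurwicz score = 95 → B.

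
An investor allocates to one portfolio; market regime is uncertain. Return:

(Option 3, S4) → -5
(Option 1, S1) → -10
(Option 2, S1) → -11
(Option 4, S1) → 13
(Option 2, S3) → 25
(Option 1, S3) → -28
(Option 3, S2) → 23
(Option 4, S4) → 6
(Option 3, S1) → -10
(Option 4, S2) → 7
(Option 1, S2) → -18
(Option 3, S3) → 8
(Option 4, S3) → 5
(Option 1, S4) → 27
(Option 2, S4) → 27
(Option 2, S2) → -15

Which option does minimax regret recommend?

Column bests: S1=13, S2=23, S3=25, S4=27.
Option 1 regrets: 23, 41, 53, 0 → max 53
Option 2 regrets: 24, 38, 0, 0 → max 38
Option 3 regrets: 23, 0, 17, 32 → max 32
Option 4 regrets: 0, 16, 20, 21 → max 21
Smallest max regret = 21 → Option 4.

Option 4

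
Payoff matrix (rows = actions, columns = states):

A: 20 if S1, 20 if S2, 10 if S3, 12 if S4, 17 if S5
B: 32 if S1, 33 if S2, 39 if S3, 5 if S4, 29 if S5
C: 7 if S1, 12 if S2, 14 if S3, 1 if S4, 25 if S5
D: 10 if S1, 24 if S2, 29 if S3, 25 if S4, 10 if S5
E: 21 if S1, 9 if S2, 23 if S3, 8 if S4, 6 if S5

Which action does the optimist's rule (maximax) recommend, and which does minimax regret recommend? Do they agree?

maximax → B; minimax regret → B (agree)

Row maxima: A=20, B=39, C=25, D=29, E=23
Best best-case = 39 → B.
Column bests: S1=32, S2=33, S3=39, S4=25, S5=29.
A regrets: 12, 13, 29, 13, 12 → max 29
B regrets: 0, 0, 0, 20, 0 → max 20
C regrets: 25, 21, 25, 24, 4 → max 25
D regrets: 22, 9, 10, 0, 19 → max 22
E regrets: 11, 24, 16, 17, 23 → max 24
Smallest max regret = 20 → B.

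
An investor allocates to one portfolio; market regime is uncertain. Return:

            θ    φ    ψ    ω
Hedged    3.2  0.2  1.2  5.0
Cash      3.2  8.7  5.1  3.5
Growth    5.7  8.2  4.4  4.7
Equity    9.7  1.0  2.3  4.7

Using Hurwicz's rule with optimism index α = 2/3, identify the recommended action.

Hedged: 2/3·5.0 + 1/3·0.2 = 3.4
Cash: 2/3·8.7 + 1/3·3.2 = 103/15
Growth: 2/3·8.2 + 1/3·4.4 = 104/15
Equity: 2/3·9.7 + 1/3·1.0 = 6.8
Highest Hurwicz score = 104/15 → Growth.

Growth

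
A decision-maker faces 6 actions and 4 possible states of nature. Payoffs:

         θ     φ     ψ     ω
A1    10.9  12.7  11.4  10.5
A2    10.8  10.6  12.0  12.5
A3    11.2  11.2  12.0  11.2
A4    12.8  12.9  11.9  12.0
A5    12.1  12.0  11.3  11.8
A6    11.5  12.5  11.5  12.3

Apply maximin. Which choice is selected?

A4

Row minima: A1=10.5, A2=10.6, A3=11.2, A4=11.9, A5=11.3, A6=11.5
Best worst-case = 11.9 → A4.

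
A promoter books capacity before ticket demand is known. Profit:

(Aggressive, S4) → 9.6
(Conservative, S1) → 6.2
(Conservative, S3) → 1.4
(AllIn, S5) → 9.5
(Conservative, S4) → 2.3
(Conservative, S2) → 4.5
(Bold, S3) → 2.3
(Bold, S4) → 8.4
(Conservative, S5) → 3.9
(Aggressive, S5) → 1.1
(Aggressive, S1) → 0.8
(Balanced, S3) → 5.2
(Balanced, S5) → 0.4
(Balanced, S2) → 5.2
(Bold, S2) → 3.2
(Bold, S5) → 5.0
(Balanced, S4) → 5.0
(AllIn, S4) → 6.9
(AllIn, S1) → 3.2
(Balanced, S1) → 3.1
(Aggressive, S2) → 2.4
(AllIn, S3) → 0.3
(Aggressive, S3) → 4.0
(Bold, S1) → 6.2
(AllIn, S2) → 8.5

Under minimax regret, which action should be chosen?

AllIn

Column bests: S1=6.2, S2=8.5, S3=5.2, S4=9.6, S5=9.5.
Conservative regrets: 0.0, 4.0, 3.8, 7.3, 5.6 → max 7.3
Balanced regrets: 3.1, 3.3, 0.0, 4.6, 9.1 → max 9.1
Aggressive regrets: 5.4, 6.1, 1.2, 0.0, 8.4 → max 8.4
Bold regrets: 0.0, 5.3, 2.9, 1.2, 4.5 → max 5.3
AllIn regrets: 3.0, 0.0, 4.9, 2.7, 0.0 → max 4.9
Smallest max regret = 4.9 → AllIn.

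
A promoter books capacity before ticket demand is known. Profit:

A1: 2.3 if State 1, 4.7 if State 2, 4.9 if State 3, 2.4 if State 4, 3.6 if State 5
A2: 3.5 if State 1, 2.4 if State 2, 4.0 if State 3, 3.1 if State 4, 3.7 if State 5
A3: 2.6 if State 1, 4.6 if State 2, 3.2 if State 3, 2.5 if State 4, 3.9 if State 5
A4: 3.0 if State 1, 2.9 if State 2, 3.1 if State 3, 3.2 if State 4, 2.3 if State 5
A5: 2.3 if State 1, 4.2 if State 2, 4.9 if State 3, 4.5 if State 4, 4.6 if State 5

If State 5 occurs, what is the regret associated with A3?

Best payoff under State 5 is 4.6.
Regret = 4.6 − 3.9 = 0.7.

0.7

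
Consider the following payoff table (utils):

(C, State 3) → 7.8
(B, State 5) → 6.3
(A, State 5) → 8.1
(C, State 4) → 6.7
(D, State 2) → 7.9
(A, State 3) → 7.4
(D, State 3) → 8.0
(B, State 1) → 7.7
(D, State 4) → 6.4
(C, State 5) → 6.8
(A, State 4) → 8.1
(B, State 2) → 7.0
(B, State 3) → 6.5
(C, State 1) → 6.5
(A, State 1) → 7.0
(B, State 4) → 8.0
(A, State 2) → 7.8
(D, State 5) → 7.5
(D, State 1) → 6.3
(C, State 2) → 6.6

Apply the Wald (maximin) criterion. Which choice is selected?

Row minima: A=7.0, B=6.3, C=6.5, D=6.3
Best worst-case = 7.0 → A.

A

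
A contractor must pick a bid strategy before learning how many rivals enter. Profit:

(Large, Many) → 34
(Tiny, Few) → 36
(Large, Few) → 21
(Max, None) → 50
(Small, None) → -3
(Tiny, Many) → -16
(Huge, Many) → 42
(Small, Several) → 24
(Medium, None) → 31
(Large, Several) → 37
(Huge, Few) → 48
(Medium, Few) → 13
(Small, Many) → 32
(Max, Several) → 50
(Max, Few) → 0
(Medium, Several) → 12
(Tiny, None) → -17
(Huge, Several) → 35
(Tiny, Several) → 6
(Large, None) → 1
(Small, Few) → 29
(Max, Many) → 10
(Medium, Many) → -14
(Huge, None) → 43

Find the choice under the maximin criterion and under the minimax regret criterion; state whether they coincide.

maximin → Huge; minimax regret → Huge (agree)

Row minima: Tiny=-17, Small=-3, Medium=-14, Large=1, Huge=35, Max=0
Best worst-case = 35 → Huge.
Column bests: None=50, Few=48, Several=50, Many=42.
Tiny regrets: 67, 12, 44, 58 → max 67
Small regrets: 53, 19, 26, 10 → max 53
Medium regrets: 19, 35, 38, 56 → max 56
Large regrets: 49, 27, 13, 8 → max 49
Huge regrets: 7, 0, 15, 0 → max 15
Max regrets: 0, 48, 0, 32 → max 48
Smallest max regret = 15 → Huge.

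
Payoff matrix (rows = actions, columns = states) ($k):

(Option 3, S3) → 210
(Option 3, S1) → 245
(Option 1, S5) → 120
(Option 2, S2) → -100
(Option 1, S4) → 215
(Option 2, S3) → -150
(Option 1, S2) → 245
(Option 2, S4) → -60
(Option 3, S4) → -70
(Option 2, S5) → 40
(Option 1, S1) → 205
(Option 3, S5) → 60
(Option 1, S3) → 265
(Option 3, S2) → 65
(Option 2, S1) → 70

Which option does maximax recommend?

Row maxima: Option 1=265, Option 2=70, Option 3=245
Best best-case = 265 → Option 1.

Option 1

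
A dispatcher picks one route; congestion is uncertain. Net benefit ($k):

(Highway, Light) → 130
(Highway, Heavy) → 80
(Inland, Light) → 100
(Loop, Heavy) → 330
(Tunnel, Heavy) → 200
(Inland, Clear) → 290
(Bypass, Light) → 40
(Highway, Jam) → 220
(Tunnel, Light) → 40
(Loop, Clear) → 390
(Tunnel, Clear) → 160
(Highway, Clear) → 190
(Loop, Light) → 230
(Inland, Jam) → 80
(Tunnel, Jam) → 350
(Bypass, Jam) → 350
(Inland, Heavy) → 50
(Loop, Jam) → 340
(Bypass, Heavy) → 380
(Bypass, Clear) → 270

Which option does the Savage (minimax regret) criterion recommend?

Loop

Column bests: Clear=390, Light=230, Heavy=380, Jam=350.
Inland regrets: 100, 130, 330, 270 → max 330
Highway regrets: 200, 100, 300, 130 → max 300
Bypass regrets: 120, 190, 0, 0 → max 190
Tunnel regrets: 230, 190, 180, 0 → max 230
Loop regrets: 0, 0, 50, 10 → max 50
Smallest max regret = 50 → Loop.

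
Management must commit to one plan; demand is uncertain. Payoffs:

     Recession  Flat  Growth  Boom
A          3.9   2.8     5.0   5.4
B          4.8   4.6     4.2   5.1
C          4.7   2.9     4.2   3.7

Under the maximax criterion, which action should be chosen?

A

Row maxima: A=5.4, B=5.1, C=4.7
Best best-case = 5.4 → A.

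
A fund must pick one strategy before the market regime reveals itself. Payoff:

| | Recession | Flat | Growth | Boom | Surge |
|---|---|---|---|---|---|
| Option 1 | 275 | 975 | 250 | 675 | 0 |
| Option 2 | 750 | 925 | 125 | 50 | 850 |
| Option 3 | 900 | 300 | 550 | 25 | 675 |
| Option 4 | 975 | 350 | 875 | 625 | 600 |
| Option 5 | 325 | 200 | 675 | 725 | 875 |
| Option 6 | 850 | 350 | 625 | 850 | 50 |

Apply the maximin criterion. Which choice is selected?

Option 4

Row minima: Option 1=0, Option 2=50, Option 3=25, Option 4=350, Option 5=200, Option 6=50
Best worst-case = 350 → Option 4.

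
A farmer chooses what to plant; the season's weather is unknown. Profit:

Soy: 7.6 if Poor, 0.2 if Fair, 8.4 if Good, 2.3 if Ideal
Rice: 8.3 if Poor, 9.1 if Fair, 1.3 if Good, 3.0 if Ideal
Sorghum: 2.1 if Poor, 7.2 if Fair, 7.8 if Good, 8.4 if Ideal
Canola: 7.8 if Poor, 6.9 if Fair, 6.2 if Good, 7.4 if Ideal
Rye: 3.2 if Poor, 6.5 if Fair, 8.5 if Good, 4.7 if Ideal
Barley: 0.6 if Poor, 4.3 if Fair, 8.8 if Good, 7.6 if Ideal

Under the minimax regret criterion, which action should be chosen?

Canola

Column bests: Poor=8.3, Fair=9.1, Good=8.8, Ideal=8.4.
Soy regrets: 0.7, 8.9, 0.4, 6.1 → max 8.9
Rice regrets: 0.0, 0.0, 7.5, 5.4 → max 7.5
Sorghum regrets: 6.2, 1.9, 1.0, 0.0 → max 6.2
Canola regrets: 0.5, 2.2, 2.6, 1.0 → max 2.6
Rye regrets: 5.1, 2.6, 0.3, 3.7 → max 5.1
Barley regrets: 7.7, 4.8, 0.0, 0.8 → max 7.7
Smallest max regret = 2.6 → Canola.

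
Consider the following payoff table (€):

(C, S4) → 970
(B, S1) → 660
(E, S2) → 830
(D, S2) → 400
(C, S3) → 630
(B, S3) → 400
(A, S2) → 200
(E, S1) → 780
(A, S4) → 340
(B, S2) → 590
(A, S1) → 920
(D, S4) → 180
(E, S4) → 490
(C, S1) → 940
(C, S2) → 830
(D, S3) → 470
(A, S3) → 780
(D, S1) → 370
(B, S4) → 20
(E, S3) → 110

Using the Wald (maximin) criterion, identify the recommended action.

C

Row minima: A=200, B=20, C=630, D=180, E=110
Best worst-case = 630 → C.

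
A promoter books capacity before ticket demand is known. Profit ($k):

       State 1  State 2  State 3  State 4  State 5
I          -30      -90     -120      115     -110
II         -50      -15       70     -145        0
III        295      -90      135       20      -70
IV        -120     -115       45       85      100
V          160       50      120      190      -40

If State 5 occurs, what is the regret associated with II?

Best payoff under State 5 is 100.
Regret = 100 − 0 = 100.

100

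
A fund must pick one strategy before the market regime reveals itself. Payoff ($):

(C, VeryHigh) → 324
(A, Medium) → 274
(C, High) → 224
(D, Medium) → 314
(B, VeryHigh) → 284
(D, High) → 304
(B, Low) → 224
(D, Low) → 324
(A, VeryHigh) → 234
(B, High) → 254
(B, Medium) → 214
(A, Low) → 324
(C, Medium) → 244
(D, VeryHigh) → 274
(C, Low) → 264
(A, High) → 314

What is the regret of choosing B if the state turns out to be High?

Best payoff under High is 314.
Regret = 314 − 254 = 60.

60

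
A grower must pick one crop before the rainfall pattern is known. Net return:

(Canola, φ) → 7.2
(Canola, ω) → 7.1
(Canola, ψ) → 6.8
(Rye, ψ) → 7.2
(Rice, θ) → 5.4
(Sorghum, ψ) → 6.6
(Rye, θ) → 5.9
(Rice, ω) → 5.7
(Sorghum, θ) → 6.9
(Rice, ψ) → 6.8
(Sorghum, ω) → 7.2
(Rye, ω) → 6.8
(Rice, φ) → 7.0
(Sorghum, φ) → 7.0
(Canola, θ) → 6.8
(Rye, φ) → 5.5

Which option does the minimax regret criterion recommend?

Canola

Column bests: θ=6.9, φ=7.2, ψ=7.2, ω=7.2.
Rice regrets: 1.5, 0.2, 0.4, 1.5 → max 1.5
Sorghum regrets: 0.0, 0.2, 0.6, 0.0 → max 0.6
Canola regrets: 0.1, 0.0, 0.4, 0.1 → max 0.4
Rye regrets: 1.0, 1.7, 0.0, 0.4 → max 1.7
Smallest max regret = 0.4 → Canola.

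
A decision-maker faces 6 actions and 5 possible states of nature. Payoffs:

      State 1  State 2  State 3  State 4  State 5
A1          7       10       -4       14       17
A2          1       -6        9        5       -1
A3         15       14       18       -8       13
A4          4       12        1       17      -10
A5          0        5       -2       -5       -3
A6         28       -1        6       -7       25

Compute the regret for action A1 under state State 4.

3

Best payoff under State 4 is 17.
Regret = 17 − 14 = 3.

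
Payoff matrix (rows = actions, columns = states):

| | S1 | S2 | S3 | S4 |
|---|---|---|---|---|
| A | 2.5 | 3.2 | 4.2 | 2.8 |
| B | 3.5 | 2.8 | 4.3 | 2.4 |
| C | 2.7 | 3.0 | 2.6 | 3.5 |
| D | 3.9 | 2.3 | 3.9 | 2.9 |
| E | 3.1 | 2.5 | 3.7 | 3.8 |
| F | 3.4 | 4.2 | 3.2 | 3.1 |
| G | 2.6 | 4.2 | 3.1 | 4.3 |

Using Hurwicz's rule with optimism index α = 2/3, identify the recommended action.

A: 2/3·4.2 + 1/3·2.5 = 109/30
B: 2/3·4.3 + 1/3·2.4 = 11/3
C: 2/3·3.5 + 1/3·2.6 = 3.2
D: 2/3·3.9 + 1/3·2.3 = 101/30
E: 2/3·3.8 + 1/3·2.5 = 101/30
F: 2/3·4.2 + 1/3·3.1 = 23/6
G: 2/3·4.3 + 1/3·2.6 = 56/15
Highest Hurwicz score = 23/6 → F.

F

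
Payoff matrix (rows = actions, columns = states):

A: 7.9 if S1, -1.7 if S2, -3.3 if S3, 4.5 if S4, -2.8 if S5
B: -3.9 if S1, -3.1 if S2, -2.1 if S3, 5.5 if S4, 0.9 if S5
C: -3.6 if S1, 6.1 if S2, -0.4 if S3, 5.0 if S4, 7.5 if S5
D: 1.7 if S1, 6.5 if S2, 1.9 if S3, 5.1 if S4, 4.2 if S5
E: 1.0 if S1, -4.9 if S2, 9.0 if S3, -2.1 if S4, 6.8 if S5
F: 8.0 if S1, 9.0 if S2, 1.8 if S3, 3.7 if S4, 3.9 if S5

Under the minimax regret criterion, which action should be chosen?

D

Column bests: S1=8.0, S2=9.0, S3=9.0, S4=5.5, S5=7.5.
A regrets: 0.1, 10.7, 12.3, 1.0, 10.3 → max 12.3
B regrets: 11.9, 12.1, 11.1, 0.0, 6.6 → max 12.1
C regrets: 11.6, 2.9, 9.4, 0.5, 0.0 → max 11.6
D regrets: 6.3, 2.5, 7.1, 0.4, 3.3 → max 7.1
E regrets: 7.0, 13.9, 0.0, 7.6, 0.7 → max 13.9
F regrets: 0.0, 0.0, 7.2, 1.8, 3.6 → max 7.2
Smallest max regret = 7.1 → D.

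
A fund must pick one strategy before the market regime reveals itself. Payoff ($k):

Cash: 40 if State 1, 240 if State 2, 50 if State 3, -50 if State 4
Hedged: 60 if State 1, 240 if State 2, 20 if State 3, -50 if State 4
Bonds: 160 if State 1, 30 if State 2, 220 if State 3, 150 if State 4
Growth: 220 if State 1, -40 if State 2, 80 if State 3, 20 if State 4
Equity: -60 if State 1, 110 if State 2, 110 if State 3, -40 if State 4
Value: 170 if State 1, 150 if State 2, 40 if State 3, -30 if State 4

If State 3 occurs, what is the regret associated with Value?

180

Best payoff under State 3 is 220.
Regret = 220 − 40 = 180.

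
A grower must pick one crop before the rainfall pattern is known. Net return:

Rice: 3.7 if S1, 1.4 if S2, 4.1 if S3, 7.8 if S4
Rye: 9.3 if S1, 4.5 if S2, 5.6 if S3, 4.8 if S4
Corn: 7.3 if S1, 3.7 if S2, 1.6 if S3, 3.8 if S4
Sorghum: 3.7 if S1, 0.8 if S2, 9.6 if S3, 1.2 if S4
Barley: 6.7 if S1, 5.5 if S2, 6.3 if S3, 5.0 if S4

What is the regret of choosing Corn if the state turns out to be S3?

Best payoff under S3 is 9.6.
Regret = 9.6 − 1.6 = 8.0.

8.0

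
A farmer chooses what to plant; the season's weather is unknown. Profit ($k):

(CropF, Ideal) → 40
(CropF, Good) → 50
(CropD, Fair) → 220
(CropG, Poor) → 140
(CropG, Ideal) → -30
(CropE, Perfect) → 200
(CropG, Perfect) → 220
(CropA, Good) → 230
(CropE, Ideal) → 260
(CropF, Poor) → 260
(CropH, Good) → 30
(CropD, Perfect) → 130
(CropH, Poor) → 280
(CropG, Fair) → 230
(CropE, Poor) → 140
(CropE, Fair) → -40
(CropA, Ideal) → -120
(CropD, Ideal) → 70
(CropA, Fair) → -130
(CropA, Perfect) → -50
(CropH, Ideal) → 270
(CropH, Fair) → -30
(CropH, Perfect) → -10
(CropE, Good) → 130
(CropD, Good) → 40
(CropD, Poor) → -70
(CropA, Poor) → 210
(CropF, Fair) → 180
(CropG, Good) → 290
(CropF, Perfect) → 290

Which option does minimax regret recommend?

CropF

Column bests: Poor=280, Fair=230, Good=290, Ideal=270, Perfect=290.
CropG regrets: 140, 0, 0, 300, 70 → max 300
CropF regrets: 20, 50, 240, 230, 0 → max 240
CropD regrets: 350, 10, 250, 200, 160 → max 350
CropA regrets: 70, 360, 60, 390, 340 → max 390
CropE regrets: 140, 270, 160, 10, 90 → max 270
CropH regrets: 0, 260, 260, 0, 300 → max 300
Smallest max regret = 240 → CropF.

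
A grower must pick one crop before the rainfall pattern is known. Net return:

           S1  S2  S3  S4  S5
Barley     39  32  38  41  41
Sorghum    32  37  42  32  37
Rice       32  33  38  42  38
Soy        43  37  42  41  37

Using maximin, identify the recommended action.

Row minima: Barley=32, Sorghum=32, Rice=32, Soy=37
Best worst-case = 37 → Soy.

Soy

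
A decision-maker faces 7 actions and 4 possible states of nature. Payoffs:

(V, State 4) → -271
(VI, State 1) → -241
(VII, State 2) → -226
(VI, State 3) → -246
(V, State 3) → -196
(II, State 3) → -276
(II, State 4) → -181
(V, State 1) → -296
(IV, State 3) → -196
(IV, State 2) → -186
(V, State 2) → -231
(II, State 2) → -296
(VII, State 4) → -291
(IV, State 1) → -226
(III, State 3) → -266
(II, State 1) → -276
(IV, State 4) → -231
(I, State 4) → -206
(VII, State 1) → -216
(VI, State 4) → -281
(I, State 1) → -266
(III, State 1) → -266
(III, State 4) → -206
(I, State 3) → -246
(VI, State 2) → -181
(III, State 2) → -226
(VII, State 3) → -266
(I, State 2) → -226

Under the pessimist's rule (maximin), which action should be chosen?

IV

Row minima: I=-266, II=-296, III=-266, IV=-231, V=-296, VI=-281, VII=-291
Best worst-case = -231 → IV.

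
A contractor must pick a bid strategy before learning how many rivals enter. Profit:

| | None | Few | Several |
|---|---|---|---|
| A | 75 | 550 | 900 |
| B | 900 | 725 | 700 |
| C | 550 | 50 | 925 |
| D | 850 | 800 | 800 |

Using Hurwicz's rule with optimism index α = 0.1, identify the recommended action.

D

A: 0.1·900 + 0.9·75 = 157.5
B: 0.1·900 + 0.9·700 = 720
C: 0.1·925 + 0.9·50 = 137.5
D: 0.1·850 + 0.9·800 = 805
Highest Hurwicz score = 805 → D.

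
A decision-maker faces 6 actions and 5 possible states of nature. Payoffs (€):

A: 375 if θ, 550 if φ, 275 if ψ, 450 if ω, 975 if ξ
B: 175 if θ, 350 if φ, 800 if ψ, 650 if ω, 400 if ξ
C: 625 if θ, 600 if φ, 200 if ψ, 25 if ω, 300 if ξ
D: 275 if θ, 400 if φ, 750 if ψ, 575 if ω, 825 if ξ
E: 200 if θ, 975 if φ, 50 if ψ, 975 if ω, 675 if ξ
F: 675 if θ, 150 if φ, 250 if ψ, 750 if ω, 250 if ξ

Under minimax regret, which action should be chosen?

A

Column bests: θ=675, φ=975, ψ=800, ω=975, ξ=975.
A regrets: 300, 425, 525, 525, 0 → max 525
B regrets: 500, 625, 0, 325, 575 → max 625
C regrets: 50, 375, 600, 950, 675 → max 950
D regrets: 400, 575, 50, 400, 150 → max 575
E regrets: 475, 0, 750, 0, 300 → max 750
F regrets: 0, 825, 550, 225, 725 → max 825
Smallest max regret = 525 → A.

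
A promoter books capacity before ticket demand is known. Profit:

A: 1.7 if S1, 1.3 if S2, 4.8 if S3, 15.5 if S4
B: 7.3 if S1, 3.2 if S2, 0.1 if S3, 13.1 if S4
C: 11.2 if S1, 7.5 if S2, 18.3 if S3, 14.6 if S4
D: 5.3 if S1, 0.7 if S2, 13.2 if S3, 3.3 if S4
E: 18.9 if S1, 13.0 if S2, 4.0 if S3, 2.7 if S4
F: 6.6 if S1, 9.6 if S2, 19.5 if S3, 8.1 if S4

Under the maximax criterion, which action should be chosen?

Row maxima: A=15.5, B=13.1, C=18.3, D=13.2, E=18.9, F=19.5
Best best-case = 19.5 → F.

F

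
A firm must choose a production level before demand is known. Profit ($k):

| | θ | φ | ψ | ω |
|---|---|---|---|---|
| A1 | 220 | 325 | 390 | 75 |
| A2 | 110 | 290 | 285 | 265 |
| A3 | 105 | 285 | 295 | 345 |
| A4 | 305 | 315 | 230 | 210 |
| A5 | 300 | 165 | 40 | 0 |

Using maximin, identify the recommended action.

Row minima: A1=75, A2=110, A3=105, A4=210, A5=0
Best worst-case = 210 → A4.

A4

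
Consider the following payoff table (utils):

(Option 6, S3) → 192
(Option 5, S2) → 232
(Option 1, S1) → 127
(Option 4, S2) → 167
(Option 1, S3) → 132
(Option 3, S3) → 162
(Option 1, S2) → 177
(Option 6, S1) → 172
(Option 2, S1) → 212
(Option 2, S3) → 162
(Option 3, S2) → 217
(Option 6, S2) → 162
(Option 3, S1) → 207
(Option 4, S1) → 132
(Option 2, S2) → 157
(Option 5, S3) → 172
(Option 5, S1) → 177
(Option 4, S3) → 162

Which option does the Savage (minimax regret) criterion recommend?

Column bests: S1=212, S2=232, S3=192.
Option 1 regrets: 85, 55, 60 → max 85
Option 2 regrets: 0, 75, 30 → max 75
Option 3 regrets: 5, 15, 30 → max 30
Option 4 regrets: 80, 65, 30 → max 80
Option 5 regrets: 35, 0, 20 → max 35
Option 6 regrets: 40, 70, 0 → max 70
Smallest max regret = 30 → Option 3.

Option 3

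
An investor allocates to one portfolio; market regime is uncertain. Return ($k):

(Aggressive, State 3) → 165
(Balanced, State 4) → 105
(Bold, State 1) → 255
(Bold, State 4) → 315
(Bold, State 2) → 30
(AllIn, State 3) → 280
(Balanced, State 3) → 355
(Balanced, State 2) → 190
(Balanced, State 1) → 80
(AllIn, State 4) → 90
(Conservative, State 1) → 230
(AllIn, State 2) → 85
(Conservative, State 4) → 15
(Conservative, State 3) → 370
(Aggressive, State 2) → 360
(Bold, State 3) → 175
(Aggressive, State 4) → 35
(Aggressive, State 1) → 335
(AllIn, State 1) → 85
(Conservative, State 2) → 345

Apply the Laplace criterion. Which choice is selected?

Conservative

Row averages: Conservative=240, Balanced=182.5, Aggressive=223.75, Bold=193.75, AllIn=135
Highest average = 240 → Conservative.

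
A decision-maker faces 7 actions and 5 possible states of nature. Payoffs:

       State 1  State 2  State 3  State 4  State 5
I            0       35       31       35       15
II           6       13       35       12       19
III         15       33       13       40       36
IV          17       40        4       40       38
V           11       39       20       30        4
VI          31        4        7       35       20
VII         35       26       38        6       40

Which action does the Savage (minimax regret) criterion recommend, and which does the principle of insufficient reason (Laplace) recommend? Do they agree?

Column bests: State 1=35, State 2=40, State 3=38, State 4=40, State 5=40.
I regrets: 35, 5, 7, 5, 25 → max 35
II regrets: 29, 27, 3, 28, 21 → max 29
III regrets: 20, 7, 25, 0, 4 → max 25
IV regrets: 18, 0, 34, 0, 2 → max 34
V regrets: 24, 1, 18, 10, 36 → max 36
VI regrets: 4, 36, 31, 5, 20 → max 36
VII regrets: 0, 14, 0, 34, 0 → max 34
Smallest max regret = 25 → III.
Row averages: I=23.2, II=17, III=27.4, IV=27.8, V=20.8, VI=19.4, VII=29
Highest average = 29 → VII.

minimax regret → III; laplace → VII (disagree)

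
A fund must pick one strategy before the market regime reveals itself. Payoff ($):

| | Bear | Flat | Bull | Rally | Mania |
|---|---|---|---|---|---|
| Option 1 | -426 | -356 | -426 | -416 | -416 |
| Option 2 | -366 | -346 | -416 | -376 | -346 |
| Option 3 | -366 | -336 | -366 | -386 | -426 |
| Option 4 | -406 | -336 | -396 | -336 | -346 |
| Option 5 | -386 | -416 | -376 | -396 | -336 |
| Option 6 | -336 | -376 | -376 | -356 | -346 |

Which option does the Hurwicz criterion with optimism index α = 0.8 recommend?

Option 1: 0.8·(-356) + 0.2·(-426) = -370
Option 2: 0.8·(-346) + 0.2·(-416) = -360
Option 3: 0.8·(-336) + 0.2·(-426) = -354
Option 4: 0.8·(-336) + 0.2·(-406) = -350
Option 5: 0.8·(-336) + 0.2·(-416) = -352
Option 6: 0.8·(-336) + 0.2·(-376) = -344
Highest Hurwicz score = -344 → Option 6.

Option 6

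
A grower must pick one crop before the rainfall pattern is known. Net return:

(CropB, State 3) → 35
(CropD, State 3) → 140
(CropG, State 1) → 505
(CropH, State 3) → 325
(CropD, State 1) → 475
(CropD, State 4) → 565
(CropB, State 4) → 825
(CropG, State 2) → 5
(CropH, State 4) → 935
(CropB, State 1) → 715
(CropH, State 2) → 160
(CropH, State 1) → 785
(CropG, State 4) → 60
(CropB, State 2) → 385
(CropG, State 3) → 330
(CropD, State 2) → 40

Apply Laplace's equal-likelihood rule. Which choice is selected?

CropH

Row averages: CropH=551.25, CropB=490, CropG=225, CropD=305
Highest average = 551.25 → CropH.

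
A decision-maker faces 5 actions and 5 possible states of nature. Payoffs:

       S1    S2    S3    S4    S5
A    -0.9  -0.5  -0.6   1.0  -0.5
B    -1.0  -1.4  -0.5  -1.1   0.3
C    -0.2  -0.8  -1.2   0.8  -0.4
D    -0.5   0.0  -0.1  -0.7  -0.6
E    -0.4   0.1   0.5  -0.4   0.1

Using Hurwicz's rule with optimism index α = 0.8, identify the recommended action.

A: 0.8·1.0 + 0.2·(-0.9) = 0.62
B: 0.8·0.3 + 0.2·(-1.4) = -0.04
C: 0.8·0.8 + 0.2·(-1.2) = 0.4
D: 0.8·0.0 + 0.2·(-0.7) = -0.14
E: 0.8·0.5 + 0.2·(-0.4) = 0.32
Highest Hurwicz score = 0.62 → A.

A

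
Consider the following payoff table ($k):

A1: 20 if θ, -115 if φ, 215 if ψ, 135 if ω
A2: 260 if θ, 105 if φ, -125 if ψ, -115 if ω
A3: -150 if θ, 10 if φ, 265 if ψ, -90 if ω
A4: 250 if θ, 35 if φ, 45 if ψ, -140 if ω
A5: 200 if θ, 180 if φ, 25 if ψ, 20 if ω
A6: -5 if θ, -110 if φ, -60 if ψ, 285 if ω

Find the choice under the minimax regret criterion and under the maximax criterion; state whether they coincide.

minimax regret → A5; maximax → A6 (disagree)

Column bests: θ=260, φ=180, ψ=265, ω=285.
A1 regrets: 240, 295, 50, 150 → max 295
A2 regrets: 0, 75, 390, 400 → max 400
A3 regrets: 410, 170, 0, 375 → max 410
A4 regrets: 10, 145, 220, 425 → max 425
A5 regrets: 60, 0, 240, 265 → max 265
A6 regrets: 265, 290, 325, 0 → max 325
Smallest max regret = 265 → A5.
Row maxima: A1=215, A2=260, A3=265, A4=250, A5=200, A6=285
Best best-case = 285 → A6.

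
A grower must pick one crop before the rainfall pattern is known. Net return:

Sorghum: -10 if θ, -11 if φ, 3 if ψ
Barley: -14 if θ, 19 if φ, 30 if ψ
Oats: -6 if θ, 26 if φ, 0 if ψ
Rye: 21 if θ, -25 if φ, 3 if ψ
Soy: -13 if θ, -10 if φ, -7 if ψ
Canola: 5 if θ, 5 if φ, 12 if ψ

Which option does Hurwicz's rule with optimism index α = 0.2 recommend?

Sorghum: 0.2·3 + 0.8·(-11) = -8.2
Barley: 0.2·30 + 0.8·(-14) = -5.2
Oats: 0.2·26 + 0.8·(-6) = 0.4
Rye: 0.2·21 + 0.8·(-25) = -15.8
Soy: 0.2·(-7) + 0.8·(-13) = -11.8
Canola: 0.2·12 + 0.8·5 = 6.4
Highest Hurwicz score = 6.4 → Canola.

Canola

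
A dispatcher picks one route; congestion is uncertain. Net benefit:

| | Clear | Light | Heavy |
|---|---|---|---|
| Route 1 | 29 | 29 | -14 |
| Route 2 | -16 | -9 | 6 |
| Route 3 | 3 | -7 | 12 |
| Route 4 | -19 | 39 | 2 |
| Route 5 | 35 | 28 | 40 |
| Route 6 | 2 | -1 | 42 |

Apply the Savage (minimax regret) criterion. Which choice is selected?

Column bests: Clear=35, Light=39, Heavy=42.
Route 1 regrets: 6, 10, 56 → max 56
Route 2 regrets: 51, 48, 36 → max 51
Route 3 regrets: 32, 46, 30 → max 46
Route 4 regrets: 54, 0, 40 → max 54
Route 5 regrets: 0, 11, 2 → max 11
Route 6 regrets: 33, 40, 0 → max 40
Smallest max regret = 11 → Route 5.

Route 5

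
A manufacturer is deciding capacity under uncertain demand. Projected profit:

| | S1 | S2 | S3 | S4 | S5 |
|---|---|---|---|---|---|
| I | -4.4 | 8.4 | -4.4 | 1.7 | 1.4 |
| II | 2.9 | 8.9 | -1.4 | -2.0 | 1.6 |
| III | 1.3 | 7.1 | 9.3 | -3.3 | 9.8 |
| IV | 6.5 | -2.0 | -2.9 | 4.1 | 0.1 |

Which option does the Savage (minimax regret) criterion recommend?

Column bests: S1=6.5, S2=8.9, S3=9.3, S4=4.1, S5=9.8.
I regrets: 10.9, 0.5, 13.7, 2.4, 8.4 → max 13.7
II regrets: 3.6, 0.0, 10.7, 6.1, 8.2 → max 10.7
III regrets: 5.2, 1.8, 0.0, 7.4, 0.0 → max 7.4
IV regrets: 0.0, 10.9, 12.2, 0.0, 9.7 → max 12.2
Smallest max regret = 7.4 → III.

III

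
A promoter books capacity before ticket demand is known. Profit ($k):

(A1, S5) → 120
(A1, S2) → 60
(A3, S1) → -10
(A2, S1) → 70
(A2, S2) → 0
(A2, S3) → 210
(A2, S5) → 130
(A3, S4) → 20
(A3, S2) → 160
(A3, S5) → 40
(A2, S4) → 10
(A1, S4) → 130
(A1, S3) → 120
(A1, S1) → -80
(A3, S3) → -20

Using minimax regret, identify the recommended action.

Column bests: S1=70, S2=160, S3=210, S4=130, S5=130.
A1 regrets: 150, 100, 90, 0, 10 → max 150
A2 regrets: 0, 160, 0, 120, 0 → max 160
A3 regrets: 80, 0, 230, 110, 90 → max 230
Smallest max regret = 150 → A1.

A1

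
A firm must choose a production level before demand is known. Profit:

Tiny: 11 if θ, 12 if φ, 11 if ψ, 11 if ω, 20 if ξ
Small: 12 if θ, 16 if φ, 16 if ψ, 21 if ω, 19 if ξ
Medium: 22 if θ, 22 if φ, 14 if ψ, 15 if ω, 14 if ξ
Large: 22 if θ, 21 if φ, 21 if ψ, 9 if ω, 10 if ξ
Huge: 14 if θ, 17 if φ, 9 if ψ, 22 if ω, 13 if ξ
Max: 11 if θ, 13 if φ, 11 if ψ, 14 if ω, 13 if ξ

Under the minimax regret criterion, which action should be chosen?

Column bests: θ=22, φ=22, ψ=21, ω=22, ξ=20.
Tiny regrets: 11, 10, 10, 11, 0 → max 11
Small regrets: 10, 6, 5, 1, 1 → max 10
Medium regrets: 0, 0, 7, 7, 6 → max 7
Large regrets: 0, 1, 0, 13, 10 → max 13
Huge regrets: 8, 5, 12, 0, 7 → max 12
Max regrets: 11, 9, 10, 8, 7 → max 11
Smallest max regret = 7 → Medium.

Medium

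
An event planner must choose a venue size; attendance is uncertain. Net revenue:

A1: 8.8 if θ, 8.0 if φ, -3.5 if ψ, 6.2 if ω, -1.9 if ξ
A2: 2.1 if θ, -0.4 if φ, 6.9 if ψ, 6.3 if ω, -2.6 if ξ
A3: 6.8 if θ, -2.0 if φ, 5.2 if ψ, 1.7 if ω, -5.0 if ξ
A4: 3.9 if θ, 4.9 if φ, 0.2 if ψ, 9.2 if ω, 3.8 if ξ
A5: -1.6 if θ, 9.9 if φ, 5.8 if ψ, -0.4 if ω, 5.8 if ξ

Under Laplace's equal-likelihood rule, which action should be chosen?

Row averages: A1=3.52, A2=2.46, A3=1.34, A4=4.4, A5=3.9
Highest average = 4.4 → A4.

A4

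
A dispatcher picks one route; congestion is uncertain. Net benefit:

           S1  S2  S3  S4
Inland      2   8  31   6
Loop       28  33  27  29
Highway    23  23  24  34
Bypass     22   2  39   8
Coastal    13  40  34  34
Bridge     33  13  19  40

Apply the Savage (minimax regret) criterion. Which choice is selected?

Loop

Column bests: S1=33, S2=40, S3=39, S4=40.
Inland regrets: 31, 32, 8, 34 → max 34
Loop regrets: 5, 7, 12, 11 → max 12
Highway regrets: 10, 17, 15, 6 → max 17
Bypass regrets: 11, 38, 0, 32 → max 38
Coastal regrets: 20, 0, 5, 6 → max 20
Bridge regrets: 0, 27, 20, 0 → max 27
Smallest max regret = 12 → Loop.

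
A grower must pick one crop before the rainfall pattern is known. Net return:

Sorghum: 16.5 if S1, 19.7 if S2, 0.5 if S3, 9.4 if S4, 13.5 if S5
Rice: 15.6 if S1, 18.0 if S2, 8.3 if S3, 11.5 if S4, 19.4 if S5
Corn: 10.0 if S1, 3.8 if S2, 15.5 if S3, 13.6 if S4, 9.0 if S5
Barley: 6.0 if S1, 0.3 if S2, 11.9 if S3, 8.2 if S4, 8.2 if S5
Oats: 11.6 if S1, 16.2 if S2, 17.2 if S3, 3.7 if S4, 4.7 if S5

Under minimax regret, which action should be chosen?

Rice

Column bests: S1=16.5, S2=19.7, S3=17.2, S4=13.6, S5=19.4.
Sorghum regrets: 0.0, 0.0, 16.7, 4.2, 5.9 → max 16.7
Rice regrets: 0.9, 1.7, 8.9, 2.1, 0.0 → max 8.9
Corn regrets: 6.5, 15.9, 1.7, 0.0, 10.4 → max 15.9
Barley regrets: 10.5, 19.4, 5.3, 5.4, 11.2 → max 19.4
Oats regrets: 4.9, 3.5, 0.0, 9.9, 14.7 → max 14.7
Smallest max regret = 8.9 → Rice.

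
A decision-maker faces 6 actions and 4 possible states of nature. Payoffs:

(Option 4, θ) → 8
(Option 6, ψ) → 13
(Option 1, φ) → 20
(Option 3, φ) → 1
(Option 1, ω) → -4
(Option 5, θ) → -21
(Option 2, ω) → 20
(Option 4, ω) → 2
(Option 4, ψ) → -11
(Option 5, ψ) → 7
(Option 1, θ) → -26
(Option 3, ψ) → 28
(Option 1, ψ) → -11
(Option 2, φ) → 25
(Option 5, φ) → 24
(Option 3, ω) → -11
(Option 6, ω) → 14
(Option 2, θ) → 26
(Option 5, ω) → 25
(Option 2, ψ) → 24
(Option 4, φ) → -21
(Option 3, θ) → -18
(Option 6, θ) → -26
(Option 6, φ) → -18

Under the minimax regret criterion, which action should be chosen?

Option 2

Column bests: θ=26, φ=25, ψ=28, ω=25.
Option 1 regrets: 52, 5, 39, 29 → max 52
Option 2 regrets: 0, 0, 4, 5 → max 5
Option 3 regrets: 44, 24, 0, 36 → max 44
Option 4 regrets: 18, 46, 39, 23 → max 46
Option 5 regrets: 47, 1, 21, 0 → max 47
Option 6 regrets: 52, 43, 15, 11 → max 52
Smallest max regret = 5 → Option 2.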